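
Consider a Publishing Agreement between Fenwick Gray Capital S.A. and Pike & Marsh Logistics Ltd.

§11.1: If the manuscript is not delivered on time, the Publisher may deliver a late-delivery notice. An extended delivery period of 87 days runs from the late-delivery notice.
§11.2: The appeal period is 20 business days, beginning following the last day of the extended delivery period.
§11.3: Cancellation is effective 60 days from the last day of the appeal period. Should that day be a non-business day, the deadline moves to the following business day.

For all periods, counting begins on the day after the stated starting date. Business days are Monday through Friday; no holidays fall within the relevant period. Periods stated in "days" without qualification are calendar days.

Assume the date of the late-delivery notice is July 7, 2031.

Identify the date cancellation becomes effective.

The last day of the extended delivery period: July 7, 2031 + 87 days = October 2, 2031.
The last day of the appeal period: counting 20 business days from Thursday, October 2, 2031 (Oct 3, Oct 6, Oct 7, Oct 8, …, Oct 28, Oct 29, Oct 30, skipping weekends) reaches Thursday, October 30, 2031.
Adding 60 calendar days to October 30, 2031 gives December 29, 2031, which is the date cancellation becomes effective. December 29, 2031 is a Monday, so no roll-forward applies.

December 29, 2031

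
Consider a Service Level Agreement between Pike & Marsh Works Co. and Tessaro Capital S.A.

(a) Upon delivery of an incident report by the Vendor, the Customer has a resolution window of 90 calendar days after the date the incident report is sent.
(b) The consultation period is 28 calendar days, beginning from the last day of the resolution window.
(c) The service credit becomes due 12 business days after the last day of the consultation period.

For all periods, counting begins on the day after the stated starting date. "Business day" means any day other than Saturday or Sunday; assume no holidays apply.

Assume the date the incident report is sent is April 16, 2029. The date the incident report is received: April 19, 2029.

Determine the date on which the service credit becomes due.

August 28, 2029

Adding 90 calendar days to April 16, 2029 gives July 15, 2029, which is the last day of the resolution window.
The last day of the consultation period: July 15, 2029 + 28 days = August 12, 2029.
The date on which the service credit becomes due: 12 business days after Sunday, August 12, 2029, skipping weekends — Aug 13, Aug 14, Aug 15, Aug 16, …, Aug 24, Aug 27, Aug 28 — lands on Tuesday, August 28, 2029.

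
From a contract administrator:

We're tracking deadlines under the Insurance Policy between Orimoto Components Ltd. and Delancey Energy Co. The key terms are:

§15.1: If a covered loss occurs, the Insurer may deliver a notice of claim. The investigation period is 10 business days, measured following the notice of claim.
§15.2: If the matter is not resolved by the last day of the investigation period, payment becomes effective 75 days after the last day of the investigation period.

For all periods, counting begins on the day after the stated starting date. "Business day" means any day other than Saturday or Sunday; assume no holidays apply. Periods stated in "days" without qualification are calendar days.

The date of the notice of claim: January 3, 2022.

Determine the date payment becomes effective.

April 2, 2022

The last day of the investigation period: 10 business days after Monday, January 3, 2022, skipping weekends — Jan 4, Jan 5, Jan 6, Jan 7, Jan 10, Jan 11, Jan 12, Jan 13, Jan 14, Jan 17 — lands on Monday, January 17, 2022.
The date payment becomes effective: January 17, 2022 + 75 days = April 2, 2022.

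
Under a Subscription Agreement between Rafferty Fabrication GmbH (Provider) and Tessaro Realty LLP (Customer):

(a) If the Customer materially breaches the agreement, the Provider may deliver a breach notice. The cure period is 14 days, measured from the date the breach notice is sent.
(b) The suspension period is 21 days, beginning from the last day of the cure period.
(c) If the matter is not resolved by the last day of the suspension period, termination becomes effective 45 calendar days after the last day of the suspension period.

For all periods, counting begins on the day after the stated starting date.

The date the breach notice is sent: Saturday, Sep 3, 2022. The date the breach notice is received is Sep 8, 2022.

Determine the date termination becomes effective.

Nov 22, 2022

The last day of the cure period: 14 calendar days after Sep 3, 2022 is Sep 17, 2022.
The last day of the suspension period: 21 calendar days after Sep 17, 2022 is Oct 8, 2022.
The date termination becomes effective: Oct 8, 2022 + 45 days = Nov 22, 2022.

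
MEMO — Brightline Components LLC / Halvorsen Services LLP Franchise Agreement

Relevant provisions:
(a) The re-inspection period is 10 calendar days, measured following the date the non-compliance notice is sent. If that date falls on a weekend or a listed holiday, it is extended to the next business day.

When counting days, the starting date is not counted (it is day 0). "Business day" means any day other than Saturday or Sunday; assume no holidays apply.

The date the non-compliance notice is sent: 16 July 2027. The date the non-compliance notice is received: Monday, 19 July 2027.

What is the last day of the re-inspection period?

Adding 10 calendar days to 16 July 2027 gives 26 July 2027, which is the last day of the re-inspection period. 26 July 2027 is a Monday, so no roll-forward applies.

26 July 2027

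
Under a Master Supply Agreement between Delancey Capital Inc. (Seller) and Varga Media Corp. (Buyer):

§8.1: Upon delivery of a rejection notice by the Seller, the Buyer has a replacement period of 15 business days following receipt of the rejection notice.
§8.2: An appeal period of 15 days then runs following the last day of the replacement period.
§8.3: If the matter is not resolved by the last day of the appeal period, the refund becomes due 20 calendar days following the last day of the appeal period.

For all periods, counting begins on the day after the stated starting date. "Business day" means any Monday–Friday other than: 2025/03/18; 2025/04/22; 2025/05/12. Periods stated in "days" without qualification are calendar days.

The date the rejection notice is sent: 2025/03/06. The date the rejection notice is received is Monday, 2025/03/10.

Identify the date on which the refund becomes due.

From Monday, 2025/03/10, 15 business days (Mar 11, Mar 12, Mar 13, Mar 14, …, Mar 28, Mar 31, Apr 1, skipping weekends and the listed holiday on Mar 18) brings us to Tuesday, 2025/04/01, which is the last day of the replacement period.
The last day of the appeal period: 2025/04/01 + 15 days = 2025/04/16.
Adding 20 calendar days to 2025/04/16 gives 2025/05/06, which is the date on which the refund becomes due.

2025/05/06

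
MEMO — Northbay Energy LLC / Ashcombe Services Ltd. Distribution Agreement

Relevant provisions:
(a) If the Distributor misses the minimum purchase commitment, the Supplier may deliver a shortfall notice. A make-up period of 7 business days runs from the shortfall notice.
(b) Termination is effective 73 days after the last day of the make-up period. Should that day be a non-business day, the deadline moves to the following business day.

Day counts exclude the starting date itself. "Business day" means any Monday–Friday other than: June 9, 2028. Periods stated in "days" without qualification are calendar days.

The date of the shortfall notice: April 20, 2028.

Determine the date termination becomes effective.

July 13, 2028

From Thursday, April 20, 2028, 7 business days (Apr 21, Apr 24, Apr 25, Apr 26, Apr 27, Apr 28, May 1, skipping weekends) brings us to Monday, May 1, 2028, which is the last day of the make-up period.
Adding 73 calendar days to May 1, 2028 gives July 13, 2028, which is the date termination becomes effective. July 13, 2028 is a Thursday and is not a listed holiday, so no roll-forward applies.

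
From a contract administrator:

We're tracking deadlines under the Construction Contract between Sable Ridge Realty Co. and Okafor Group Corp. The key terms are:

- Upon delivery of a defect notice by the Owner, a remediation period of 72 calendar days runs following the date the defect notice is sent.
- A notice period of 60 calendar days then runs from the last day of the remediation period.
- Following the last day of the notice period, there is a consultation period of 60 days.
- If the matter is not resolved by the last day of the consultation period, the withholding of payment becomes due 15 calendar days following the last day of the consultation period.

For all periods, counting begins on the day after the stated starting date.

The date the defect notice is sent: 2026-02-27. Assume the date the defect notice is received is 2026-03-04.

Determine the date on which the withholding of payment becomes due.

2026-09-22

Adding 72 calendar days to 2026-02-27 gives 2026-05-10, which is the last day of the remediation period.
The last day of the notice period: 2026-05-10 + 60 days = 2026-07-09.
The last day of the consultation period: 60 calendar days after 2026-07-09 is 2026-09-07.
Adding 15 calendar days to 2026-09-07 gives 2026-09-22, which is the date on which the withholding of payment becomes due.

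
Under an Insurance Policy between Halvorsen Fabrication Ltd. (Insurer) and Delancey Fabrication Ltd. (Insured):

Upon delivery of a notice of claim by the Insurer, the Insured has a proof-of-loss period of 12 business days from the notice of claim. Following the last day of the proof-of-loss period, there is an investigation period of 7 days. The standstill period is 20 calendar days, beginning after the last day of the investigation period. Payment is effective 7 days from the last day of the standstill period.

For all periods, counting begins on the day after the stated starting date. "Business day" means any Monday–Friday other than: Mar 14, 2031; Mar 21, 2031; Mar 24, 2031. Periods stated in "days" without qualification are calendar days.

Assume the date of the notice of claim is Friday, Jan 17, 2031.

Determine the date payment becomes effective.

From Friday, Jan 17, 2031, 12 business days (Jan 20, Jan 21, Jan 22, Jan 23, …, Jan 31, Feb 3, Feb 4, skipping weekends) brings us to Tuesday, Feb 4, 2031, which is the last day of the proof-of-loss period.
The last day of the investigation period: Feb 4, 2031 + 7 days = Feb 11, 2031.
Adding 20 calendar days to Feb 11, 2031 gives Mar 3, 2031, which is the last day of the standstill period.
The date payment becomes effective: Mar 3, 2031 + 7 days = Mar 10, 2031.

Mar 10, 2031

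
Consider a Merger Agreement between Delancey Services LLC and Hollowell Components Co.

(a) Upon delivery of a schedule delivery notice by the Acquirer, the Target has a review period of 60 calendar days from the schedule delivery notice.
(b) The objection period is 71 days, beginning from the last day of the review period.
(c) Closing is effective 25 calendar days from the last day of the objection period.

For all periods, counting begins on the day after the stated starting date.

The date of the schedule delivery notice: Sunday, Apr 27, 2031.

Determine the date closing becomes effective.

Sep 30, 2031

The last day of the review period: Apr 27, 2031 + 60 days = Jun 26, 2031.
Adding 71 calendar days to Jun 26, 2031 gives Sep 5, 2031, which is the last day of the objection period.
The date closing becomes effective: 25 calendar days after Sep 5, 2031 is Sep 30, 2031.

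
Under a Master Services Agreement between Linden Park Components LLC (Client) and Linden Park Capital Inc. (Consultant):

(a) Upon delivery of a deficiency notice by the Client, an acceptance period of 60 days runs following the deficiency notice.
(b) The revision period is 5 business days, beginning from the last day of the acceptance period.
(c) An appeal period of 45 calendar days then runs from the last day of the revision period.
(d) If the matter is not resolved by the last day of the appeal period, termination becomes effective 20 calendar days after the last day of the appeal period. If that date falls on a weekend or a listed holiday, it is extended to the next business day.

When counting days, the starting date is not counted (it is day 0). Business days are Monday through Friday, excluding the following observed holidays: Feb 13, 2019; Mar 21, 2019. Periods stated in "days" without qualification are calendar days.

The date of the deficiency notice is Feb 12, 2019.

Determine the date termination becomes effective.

The last day of the acceptance period: 60 calendar days after Feb 12, 2019 is Apr 13, 2019.
The last day of the revision period: 5 business days after Saturday, Apr 13, 2019, skipping weekends — Apr 15, Apr 16, Apr 17, Apr 18, Apr 19 — lands on Friday, Apr 19, 2019.
The last day of the appeal period: 45 calendar days after Apr 19, 2019 is Jun 3, 2019.
The date termination becomes effective: 20 calendar days after Jun 3, 2019 is Jun 23, 2019. That falls on a Sunday, so it rolls to the next business day, Monday, Jun 24, 2019.

Jun 24, 2019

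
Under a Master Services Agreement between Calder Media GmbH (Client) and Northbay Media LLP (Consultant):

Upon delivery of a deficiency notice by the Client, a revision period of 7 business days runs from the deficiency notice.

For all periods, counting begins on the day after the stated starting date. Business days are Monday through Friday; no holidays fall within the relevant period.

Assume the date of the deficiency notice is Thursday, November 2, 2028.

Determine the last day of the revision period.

November 13, 2028

The last day of the revision period: 7 business days after Thursday, November 2, 2028, skipping weekends — Nov 3, Nov 6, Nov 7, Nov 8, Nov 9, Nov 10, Nov 13 — lands on Monday, November 13, 2028.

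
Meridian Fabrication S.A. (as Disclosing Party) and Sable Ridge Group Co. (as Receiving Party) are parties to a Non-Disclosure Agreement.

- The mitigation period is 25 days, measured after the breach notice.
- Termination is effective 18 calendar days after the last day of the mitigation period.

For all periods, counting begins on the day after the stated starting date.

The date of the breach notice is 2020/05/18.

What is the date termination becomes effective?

The last day of the mitigation period: 25 calendar days after 2020/05/18 is 2020/06/12.
Adding 18 calendar days to 2020/06/12 gives 2020/06/30, which is the date termination becomes effective.

2020/06/30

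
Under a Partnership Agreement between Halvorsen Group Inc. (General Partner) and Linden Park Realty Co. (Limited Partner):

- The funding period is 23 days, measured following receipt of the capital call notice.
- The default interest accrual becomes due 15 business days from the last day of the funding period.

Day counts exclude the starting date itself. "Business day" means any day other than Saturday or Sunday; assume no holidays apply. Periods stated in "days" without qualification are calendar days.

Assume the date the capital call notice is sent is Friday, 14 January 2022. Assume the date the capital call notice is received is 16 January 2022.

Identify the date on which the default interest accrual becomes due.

1 March 2022

The last day of the funding period: 23 calendar days after 16 January 2022 is 8 February 2022.
The date on which the default interest accrual becomes due: 15 business days after Tuesday, 8 February 2022, skipping weekends — Feb 9, Feb 10, Feb 11, Feb 14, …, Feb 25, Feb 28, Mar 1 — lands on Tuesday, 1 March 2022.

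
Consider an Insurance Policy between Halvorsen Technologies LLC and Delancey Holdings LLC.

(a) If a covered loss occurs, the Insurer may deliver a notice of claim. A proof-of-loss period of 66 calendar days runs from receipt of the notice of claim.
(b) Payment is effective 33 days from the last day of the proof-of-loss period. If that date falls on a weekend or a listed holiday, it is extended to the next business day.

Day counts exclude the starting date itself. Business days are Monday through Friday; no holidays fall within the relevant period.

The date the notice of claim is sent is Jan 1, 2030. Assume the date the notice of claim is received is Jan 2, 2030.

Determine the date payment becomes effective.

Apr 11, 2030

The last day of the proof-of-loss period: Jan 2, 2030 + 66 days = Mar 9, 2030.
The date payment becomes effective: 33 calendar days after Mar 9, 2030 is Apr 11, 2030. Apr 11, 2030 is a Thursday, so no roll-forward applies.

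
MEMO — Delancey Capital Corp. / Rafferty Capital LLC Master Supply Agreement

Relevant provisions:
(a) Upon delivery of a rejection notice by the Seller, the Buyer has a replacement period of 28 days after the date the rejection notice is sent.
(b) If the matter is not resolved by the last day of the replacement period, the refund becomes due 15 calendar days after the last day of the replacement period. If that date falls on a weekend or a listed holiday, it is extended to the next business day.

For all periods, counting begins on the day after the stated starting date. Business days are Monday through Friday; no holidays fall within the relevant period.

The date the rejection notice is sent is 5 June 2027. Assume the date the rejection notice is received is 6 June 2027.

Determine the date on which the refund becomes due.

19 July 2027

Adding 28 calendar days to 5 June 2027 gives 3 July 2027, which is the last day of the replacement period.
Adding 15 calendar days to 3 July 2027 gives 18 July 2027, which is the date on which the refund becomes due. That falls on a Sunday, so it rolls to the next business day, Monday, 19 July 2027.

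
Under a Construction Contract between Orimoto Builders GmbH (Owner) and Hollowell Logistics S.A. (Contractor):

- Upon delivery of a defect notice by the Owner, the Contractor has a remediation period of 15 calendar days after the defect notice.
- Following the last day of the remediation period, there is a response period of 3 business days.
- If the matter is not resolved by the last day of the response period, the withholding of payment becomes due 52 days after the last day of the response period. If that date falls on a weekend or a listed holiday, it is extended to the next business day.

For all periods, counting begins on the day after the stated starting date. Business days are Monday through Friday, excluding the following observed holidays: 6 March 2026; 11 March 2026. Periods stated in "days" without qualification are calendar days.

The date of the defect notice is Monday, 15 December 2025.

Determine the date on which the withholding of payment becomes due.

23 February 2026

Adding 15 calendar days to 15 December 2025 gives 30 December 2025, which is the last day of the remediation period.
The last day of the response period: 3 business days after Tuesday, 30 December 2025, skipping weekends — Dec 31, Jan 1, Jan 2 — lands on Friday, 2 January 2026.
Adding 52 calendar days to 2 January 2026 gives 23 February 2026, which is the date on which the withholding of payment becomes due. 23 February 2026 is a Monday and is not a listed holiday, so no roll-forward applies.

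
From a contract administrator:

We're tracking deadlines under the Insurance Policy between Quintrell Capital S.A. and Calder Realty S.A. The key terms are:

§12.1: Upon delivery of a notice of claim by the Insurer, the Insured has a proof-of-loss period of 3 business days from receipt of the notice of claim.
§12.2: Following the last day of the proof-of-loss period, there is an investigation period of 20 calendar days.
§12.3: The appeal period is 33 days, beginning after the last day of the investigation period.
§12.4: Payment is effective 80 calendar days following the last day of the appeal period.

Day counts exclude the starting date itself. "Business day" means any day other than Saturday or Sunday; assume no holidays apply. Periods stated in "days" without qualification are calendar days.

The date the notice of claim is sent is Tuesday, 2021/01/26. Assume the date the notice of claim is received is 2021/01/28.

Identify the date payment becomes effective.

2021/06/15

The last day of the proof-of-loss period: counting 3 business days from Thursday, 2021/01/28 (Jan 29, Feb 1, Feb 2, skipping weekends) reaches Tuesday, 2021/02/02.
The last day of the investigation period: 2021/02/02 + 20 days = 2021/02/22.
The last day of the appeal period: 33 calendar days after 2021/02/22 is 2021/03/27.
Adding 80 calendar days to 2021/03/27 gives 2021/06/15, which is the date payment becomes effective.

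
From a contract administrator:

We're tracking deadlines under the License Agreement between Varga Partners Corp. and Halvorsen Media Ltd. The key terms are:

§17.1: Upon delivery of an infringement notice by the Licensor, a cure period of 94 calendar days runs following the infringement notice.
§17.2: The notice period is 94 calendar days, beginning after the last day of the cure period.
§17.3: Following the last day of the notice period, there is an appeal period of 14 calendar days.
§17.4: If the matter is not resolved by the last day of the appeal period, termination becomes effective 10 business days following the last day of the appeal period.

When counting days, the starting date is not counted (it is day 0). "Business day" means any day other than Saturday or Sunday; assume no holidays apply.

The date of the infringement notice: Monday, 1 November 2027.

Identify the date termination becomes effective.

2 June 2028

Adding 94 calendar days to 1 November 2027 gives 3 February 2028, which is the last day of the cure period.
Adding 94 calendar days to 3 February 2028 gives 7 May 2028, which is the last day of the notice period.
The last day of the appeal period: 7 May 2028 + 14 days = 21 May 2028.
The date termination becomes effective: counting 10 business days from Sunday, 21 May 2028 (May 22, May 23, May 24, May 25, May 26, May 29, May 30, May 31, Jun 1, Jun 2, skipping weekends) reaches Friday, 2 June 2028.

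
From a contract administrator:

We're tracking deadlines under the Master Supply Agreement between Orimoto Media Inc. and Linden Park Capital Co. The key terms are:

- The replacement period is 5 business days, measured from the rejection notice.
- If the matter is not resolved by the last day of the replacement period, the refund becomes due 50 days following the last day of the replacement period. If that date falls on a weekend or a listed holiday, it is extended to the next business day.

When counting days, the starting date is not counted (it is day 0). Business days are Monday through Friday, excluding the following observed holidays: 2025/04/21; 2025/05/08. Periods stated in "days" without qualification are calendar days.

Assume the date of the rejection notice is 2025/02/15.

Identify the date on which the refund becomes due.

2025/04/14

The last day of the replacement period: 5 business days after Saturday, 2025/02/15, skipping weekends — Feb 17, Feb 18, Feb 19, Feb 20, Feb 21 — lands on Friday, 2025/02/21.
The date on which the refund becomes due: 50 calendar days after 2025/02/21 is 2025/04/12. That falls on a Saturday, so it rolls to the next business day, Monday, 2025/04/14.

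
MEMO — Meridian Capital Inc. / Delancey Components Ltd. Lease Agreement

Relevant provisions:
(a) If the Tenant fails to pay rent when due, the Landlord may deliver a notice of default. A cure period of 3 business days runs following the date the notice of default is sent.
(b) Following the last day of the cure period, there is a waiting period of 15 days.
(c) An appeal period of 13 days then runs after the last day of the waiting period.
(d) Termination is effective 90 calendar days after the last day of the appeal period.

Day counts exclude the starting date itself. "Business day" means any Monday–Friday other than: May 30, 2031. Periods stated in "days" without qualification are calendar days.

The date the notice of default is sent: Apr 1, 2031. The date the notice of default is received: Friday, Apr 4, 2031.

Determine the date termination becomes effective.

The last day of the cure period: counting 3 business days from Tuesday, Apr 1, 2031 (Apr 2, Apr 3, Apr 4, skipping weekends) reaches Friday, Apr 4, 2031.
Adding 15 calendar days to Apr 4, 2031 gives Apr 19, 2031, which is the last day of the waiting period.
The last day of the appeal period: 13 calendar days after Apr 19, 2031 is May 2, 2031.
Adding 90 calendar days to May 2, 2031 gives Jul 31, 2031, which is the date termination becomes effective.

Jul 31, 2031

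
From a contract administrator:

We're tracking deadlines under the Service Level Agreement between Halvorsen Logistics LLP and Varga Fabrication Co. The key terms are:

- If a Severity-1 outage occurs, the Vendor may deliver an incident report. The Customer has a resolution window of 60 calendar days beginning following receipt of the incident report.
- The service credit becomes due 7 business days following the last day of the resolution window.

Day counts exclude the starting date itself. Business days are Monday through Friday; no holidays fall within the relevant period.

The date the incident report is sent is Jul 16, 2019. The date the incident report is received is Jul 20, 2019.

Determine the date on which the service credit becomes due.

The last day of the resolution window: Jul 20, 2019 + 60 days = Sep 18, 2019.
From Wednesday, Sep 18, 2019, 7 business days (Sep 19, Sep 20, Sep 23, Sep 24, Sep 25, Sep 26, Sep 27, skipping weekends) brings us to Friday, Sep 27, 2019, which is the date on which the service credit becomes due.

Sep 27, 2019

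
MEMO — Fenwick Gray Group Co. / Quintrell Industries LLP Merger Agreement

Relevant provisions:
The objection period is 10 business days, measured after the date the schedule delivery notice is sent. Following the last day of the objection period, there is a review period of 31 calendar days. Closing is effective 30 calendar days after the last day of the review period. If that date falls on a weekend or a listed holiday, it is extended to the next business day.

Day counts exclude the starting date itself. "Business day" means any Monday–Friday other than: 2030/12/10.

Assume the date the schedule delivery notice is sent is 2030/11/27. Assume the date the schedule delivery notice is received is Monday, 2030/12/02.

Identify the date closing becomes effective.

The last day of the objection period: counting 10 business days from Wednesday, 2030/11/27 (Nov 28, Nov 29, Dec 2, Dec 3, Dec 4, Dec 5, Dec 6, Dec 9, Dec 11, Dec 12, skipping weekends and the listed holiday on Dec 10) reaches Thursday, 2030/12/12.
The last day of the review period: 2030/12/12 + 31 days = 2031/01/12.
The date closing becomes effective: 30 calendar days after 2031/01/12 is 2031/02/11. 2031/02/11 is a Tuesday and is not a listed holiday, so no roll-forward applies.

2031/02/11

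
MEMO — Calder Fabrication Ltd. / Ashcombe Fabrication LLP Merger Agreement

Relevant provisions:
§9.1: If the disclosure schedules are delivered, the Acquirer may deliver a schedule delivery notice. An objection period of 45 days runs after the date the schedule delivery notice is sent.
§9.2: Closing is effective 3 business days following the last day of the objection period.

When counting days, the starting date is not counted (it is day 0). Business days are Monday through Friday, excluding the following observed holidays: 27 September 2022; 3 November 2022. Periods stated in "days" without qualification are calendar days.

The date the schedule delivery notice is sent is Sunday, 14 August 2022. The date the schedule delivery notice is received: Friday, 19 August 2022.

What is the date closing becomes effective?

3 October 2022

The last day of the objection period: 14 August 2022 + 45 days = 28 September 2022.
From Wednesday, 28 September 2022, 3 business days (Sep 29, Sep 30, Oct 3, skipping weekends) brings us to Monday, 3 October 2022, which is the date closing becomes effective.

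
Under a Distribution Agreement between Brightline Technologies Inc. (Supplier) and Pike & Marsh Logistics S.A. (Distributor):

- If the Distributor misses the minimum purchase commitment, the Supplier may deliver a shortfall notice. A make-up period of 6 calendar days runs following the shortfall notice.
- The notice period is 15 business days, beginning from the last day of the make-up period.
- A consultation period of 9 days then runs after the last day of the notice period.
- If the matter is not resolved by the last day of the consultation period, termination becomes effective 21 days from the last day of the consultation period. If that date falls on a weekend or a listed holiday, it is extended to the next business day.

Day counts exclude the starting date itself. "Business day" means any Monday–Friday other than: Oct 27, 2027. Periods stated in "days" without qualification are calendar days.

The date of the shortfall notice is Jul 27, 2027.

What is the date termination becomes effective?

Sep 22, 2027

The last day of the make-up period: Jul 27, 2027 + 6 days = Aug 2, 2027.
The last day of the notice period: 15 business days after Monday, Aug 2, 2027, skipping weekends — Aug 3, Aug 4, Aug 5, Aug 6, …, Aug 19, Aug 20, Aug 23 — lands on Monday, Aug 23, 2027.
The last day of the consultation period: Aug 23, 2027 + 9 days = Sep 1, 2027.
The date termination becomes effective: 21 calendar days after Sep 1, 2027 is Sep 22, 2027. Sep 22, 2027 is a Wednesday and is not a listed holiday, so no roll-forward applies.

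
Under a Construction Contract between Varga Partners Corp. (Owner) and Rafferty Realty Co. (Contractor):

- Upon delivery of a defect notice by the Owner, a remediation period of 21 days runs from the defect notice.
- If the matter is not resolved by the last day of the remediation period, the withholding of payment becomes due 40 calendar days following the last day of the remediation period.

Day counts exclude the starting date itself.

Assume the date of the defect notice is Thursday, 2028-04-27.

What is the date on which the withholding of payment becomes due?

The last day of the remediation period: 2028-04-27 + 21 days = 2028-05-18.
Adding 40 calendar days to 2028-05-18 gives 2028-06-27, which is the date on which the withholding of payment becomes due.

2028-06-27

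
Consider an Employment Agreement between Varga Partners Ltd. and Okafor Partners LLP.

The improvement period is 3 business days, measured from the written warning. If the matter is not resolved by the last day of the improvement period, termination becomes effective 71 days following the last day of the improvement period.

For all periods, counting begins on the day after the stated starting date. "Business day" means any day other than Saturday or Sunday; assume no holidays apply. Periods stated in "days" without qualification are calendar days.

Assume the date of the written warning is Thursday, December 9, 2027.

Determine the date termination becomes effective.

February 23, 2028

The last day of the improvement period: counting 3 business days from Thursday, December 9, 2027 (Dec 10, Dec 13, Dec 14, skipping weekends) reaches Tuesday, December 14, 2027.
The date termination becomes effective: December 14, 2027 + 71 days = February 23, 2028.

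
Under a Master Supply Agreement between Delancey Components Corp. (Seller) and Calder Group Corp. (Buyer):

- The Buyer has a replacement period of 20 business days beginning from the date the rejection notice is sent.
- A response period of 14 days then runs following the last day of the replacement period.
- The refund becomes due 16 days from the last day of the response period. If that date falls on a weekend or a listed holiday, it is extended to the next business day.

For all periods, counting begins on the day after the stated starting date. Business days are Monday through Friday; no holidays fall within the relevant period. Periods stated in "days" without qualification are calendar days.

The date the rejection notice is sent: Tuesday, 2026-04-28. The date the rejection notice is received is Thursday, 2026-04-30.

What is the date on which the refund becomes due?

2026-06-25

The last day of the replacement period: counting 20 business days from Tuesday, 2026-04-28 (Apr 29, Apr 30, May 1, May 4, …, May 22, May 25, May 26, skipping weekends) reaches Tuesday, 2026-05-26.
The last day of the response period: 14 calendar days after 2026-05-26 is 2026-06-09.
The date on which the refund becomes due: 2026-06-09 + 16 days = 2026-06-25. 2026-06-25 is a Thursday, so no roll-forward applies.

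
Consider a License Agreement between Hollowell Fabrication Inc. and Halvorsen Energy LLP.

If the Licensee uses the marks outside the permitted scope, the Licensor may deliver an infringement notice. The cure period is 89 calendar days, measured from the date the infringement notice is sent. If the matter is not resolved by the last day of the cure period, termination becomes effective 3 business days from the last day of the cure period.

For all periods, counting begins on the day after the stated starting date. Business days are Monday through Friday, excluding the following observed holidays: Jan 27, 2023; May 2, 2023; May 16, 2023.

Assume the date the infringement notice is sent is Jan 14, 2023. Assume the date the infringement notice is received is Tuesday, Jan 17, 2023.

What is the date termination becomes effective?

The last day of the cure period: 89 calendar days after Jan 14, 2023 is Apr 13, 2023.
The date termination becomes effective: 3 business days after Thursday, Apr 13, 2023, skipping weekends — Apr 14, Apr 17, Apr 18 — lands on Tuesday, Apr 18, 2023.

Apr 18, 2023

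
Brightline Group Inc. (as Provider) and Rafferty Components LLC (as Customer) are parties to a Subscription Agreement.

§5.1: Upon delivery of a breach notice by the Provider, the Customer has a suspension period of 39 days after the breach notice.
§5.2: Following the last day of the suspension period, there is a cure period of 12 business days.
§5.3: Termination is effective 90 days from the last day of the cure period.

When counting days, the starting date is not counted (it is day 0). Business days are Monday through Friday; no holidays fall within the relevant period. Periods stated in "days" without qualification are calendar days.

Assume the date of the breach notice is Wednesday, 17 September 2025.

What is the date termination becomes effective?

9 February 2026

The last day of the suspension period: 17 September 2025 + 39 days = 26 October 2025.
The last day of the cure period: counting 12 business days from Sunday, 26 October 2025 (Oct 27, Oct 28, Oct 29, Oct 30, …, Nov 7, Nov 10, Nov 11, skipping weekends) reaches Tuesday, 11 November 2025.
The date termination becomes effective: 90 calendar days after 11 November 2025 is 9 February 2026.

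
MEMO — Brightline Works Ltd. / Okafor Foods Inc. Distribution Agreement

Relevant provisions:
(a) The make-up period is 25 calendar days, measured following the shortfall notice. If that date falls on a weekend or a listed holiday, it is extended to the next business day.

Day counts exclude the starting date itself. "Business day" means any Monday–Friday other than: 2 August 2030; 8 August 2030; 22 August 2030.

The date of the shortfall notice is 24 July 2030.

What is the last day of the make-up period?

Adding 25 calendar days to 24 July 2030 gives 18 August 2030, which is the last day of the make-up period. That falls on a Sunday, so it rolls to the next business day, Monday, 19 August 2030.

19 August 2030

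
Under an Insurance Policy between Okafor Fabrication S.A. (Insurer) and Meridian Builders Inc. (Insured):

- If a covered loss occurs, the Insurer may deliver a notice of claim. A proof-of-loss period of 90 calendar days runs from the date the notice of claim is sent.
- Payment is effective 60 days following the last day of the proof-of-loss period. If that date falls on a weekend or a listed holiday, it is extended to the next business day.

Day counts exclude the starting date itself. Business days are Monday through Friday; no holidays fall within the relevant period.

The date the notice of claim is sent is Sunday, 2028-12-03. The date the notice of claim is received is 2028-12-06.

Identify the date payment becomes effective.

The last day of the proof-of-loss period: 90 calendar days after 2028-12-03 is 2029-03-03.
Adding 60 calendar days to 2029-03-03 gives 2029-05-02, which is the date payment becomes effective. 2029-05-02 is a Wednesday, so no roll-forward applies.

2029-05-02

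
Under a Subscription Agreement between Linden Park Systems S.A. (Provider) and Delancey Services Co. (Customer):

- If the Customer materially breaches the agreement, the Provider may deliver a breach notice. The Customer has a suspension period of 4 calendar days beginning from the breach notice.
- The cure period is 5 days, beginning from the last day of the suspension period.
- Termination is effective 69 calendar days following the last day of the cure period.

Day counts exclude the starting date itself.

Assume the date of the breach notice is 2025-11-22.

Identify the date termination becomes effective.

2026-02-08

The last day of the suspension period: 2025-11-22 + 4 days = 2025-11-26.
The last day of the cure period: 5 calendar days after 2025-11-26 is 2025-12-01.
Adding 69 calendar days to 2025-12-01 gives 2026-02-08, which is the date termination becomes effective.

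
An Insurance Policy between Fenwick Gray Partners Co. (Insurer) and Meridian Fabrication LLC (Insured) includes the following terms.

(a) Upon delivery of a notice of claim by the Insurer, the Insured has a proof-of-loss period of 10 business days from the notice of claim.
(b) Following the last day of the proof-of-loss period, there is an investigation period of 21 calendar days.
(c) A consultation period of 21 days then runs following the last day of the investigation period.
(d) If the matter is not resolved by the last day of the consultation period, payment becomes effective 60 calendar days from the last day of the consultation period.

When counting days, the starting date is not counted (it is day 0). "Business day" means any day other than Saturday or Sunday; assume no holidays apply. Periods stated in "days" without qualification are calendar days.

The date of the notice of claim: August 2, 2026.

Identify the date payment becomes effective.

The last day of the proof-of-loss period: 10 business days after Sunday, August 2, 2026, skipping weekends — Aug 3, Aug 4, Aug 5, Aug 6, Aug 7, Aug 10, Aug 11, Aug 12, Aug 13, Aug 14 — lands on Friday, August 14, 2026.
The last day of the investigation period: August 14, 2026 + 21 days = September 4, 2026.
The last day of the consultation period: September 4, 2026 + 21 days = September 25, 2026.
Adding 60 calendar days to September 25, 2026 gives November 24, 2026, which is the date payment becomes effective.

November 24, 2026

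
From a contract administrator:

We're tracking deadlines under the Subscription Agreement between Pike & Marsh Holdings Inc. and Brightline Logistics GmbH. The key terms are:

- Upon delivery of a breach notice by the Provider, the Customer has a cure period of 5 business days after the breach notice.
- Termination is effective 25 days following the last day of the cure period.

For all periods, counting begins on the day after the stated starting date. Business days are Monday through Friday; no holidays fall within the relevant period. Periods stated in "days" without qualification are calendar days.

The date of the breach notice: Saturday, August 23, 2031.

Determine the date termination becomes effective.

September 23, 2031

From Saturday, August 23, 2031, 5 business days (Aug 25, Aug 26, Aug 27, Aug 28, Aug 29, skipping weekends) brings us to Friday, August 29, 2031, which is the last day of the cure period.
The date termination becomes effective: August 29, 2031 + 25 days = September 23, 2031.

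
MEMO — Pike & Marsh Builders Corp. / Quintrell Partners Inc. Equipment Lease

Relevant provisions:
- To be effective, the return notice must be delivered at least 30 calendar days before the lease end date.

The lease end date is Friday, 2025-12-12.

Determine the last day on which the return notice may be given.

Counting back 30 calendar days from 2025-12-12 gives 2025-11-12.

2025-11-12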